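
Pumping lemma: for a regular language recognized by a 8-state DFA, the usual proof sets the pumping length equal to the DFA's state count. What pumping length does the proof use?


Pumping lemma for regular languages (standard proof):
Take p = |Q|, the number of DFA states.
Any string of length >= |Q| passes through |Q|+1 states while reading its first |Q| symbols,
so by pigeonhole some state repeats, giving the loop that can be pumped.
Here |Q| = 8
Therefore the proof uses p = 8

8


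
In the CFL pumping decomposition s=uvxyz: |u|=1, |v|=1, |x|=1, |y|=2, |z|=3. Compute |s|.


|s| = |u| + |v| + |x| + |y| + |z|
= 1 + 1 + 1 + 2 + 3
= 2 + 1 + 5
= 3 + 5
= 8

8


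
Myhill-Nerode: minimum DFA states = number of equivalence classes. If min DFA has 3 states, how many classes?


Myhill-Nerode theorem:
Number of equivalence classes = number of states in minimal DFA
Minimal DFA states = 3
Therefore equivalence classes = 3

3


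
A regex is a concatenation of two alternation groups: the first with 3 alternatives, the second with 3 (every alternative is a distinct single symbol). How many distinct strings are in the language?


First group: 3 alternatives
Second group: 3 alternatives
Concatenation: each choice from group 1 pairs with each from group 2
Total = 3 x 3 = 9

9


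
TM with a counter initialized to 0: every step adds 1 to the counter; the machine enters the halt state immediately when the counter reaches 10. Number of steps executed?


Counter starts at 0. Counting sequence:
  Step 1: counter = 1
  Step 2: counter = 2
  Step 3: counter = 3
  Step 4: counter = 4
  Step 5: counter = 5
  Step 6: counter = 6
  ...
  Step 10: counter = 10
Counter reached 10 -> halt
Total steps = 10

10


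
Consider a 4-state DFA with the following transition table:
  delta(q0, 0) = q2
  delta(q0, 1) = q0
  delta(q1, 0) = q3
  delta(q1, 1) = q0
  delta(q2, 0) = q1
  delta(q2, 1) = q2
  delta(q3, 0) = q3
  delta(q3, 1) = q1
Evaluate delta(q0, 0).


Looking up transition function:
delta(q0, 0) in the table
Row: q0, Column: 0
Result: q2

q2


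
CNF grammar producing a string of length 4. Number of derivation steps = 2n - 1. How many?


Chomsky Normal Form derivation:
String length n = 4
Each step either:
  - Splits a nonterminal into two (n-1 such steps)
  - Converts a nonterminal to terminal (n such steps)
Total = (n-1) + n = 2n - 1
= 2(4) - 1
= 8 - 1
= 7

7


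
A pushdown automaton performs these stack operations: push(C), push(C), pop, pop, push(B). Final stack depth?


Tracing stack operations:
  push(C) -> stack = [C], depth=1
  push(C) -> stack = [C,C], depth=2
  pop -> removed C, stack = [C], depth=1
  pop -> removed C, stack = [], depth=0
  push(B) -> stack = [B], depth=1
Final depth = 1

1


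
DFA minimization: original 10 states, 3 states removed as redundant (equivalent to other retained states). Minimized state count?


Original DFA: 10 states
Redundant states removed: 3
Minimized states = original - removed
= 10 - 3
= 7

7


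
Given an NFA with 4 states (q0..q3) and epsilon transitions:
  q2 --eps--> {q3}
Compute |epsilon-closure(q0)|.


Starting from q0
Initialize closure = {q0}
q0 has no outgoing epsilon transitions -> nothing to add
Final closure: {q0}
Size = 1

1


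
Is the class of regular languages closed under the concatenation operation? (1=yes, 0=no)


Regular languages are closed under:
- Union (DFA product construction)
- Intersection (DFA product construction)
- Complement (swap accept/reject states)
- Concatenation (NFA construction)
- Kleene star (NFA construction)
concatenation is in this list
Therefore: closed

1


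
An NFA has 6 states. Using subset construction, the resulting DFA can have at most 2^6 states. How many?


NFA has 6 states
Subset construction: each DFA state = subset of NFA states
Maximum subsets = 2^6
2^6 = 64

64


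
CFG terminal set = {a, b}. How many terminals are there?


Terminal symbols: a, b
Counting each: a (#1), b (#2)
Total = 2

2


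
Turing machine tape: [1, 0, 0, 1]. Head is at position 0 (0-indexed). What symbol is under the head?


Tape: [1, 0, 0, 1]
Positions: 0 1 2 3
Values:    1 0 0 1
Head at position 0
tape[0] = 1

1


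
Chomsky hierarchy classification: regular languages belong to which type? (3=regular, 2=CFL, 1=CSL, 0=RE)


Chomsky hierarchy levels:
  Type 3: Regular (DFA/NFA/regex)
  Type 2: Context-free (PDA)
  Type 1: Context-sensitive
  Type 0: Recursively enumerable (TM)
'regular' corresponds to Type 3

3


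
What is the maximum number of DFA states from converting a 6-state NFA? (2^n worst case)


NFA has 6 states
Subset construction: each DFA state = subset of NFA states
Maximum subsets = 2^6
2^6 = 64

64


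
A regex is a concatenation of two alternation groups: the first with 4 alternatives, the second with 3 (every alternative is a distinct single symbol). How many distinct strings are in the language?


First group: 4 alternatives
Second group: 3 alternatives
Concatenation: each choice from group 1 pairs with each from group 2
Total = 4 x 3 = 12

12


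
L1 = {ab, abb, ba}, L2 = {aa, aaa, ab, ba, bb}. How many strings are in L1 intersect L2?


L1 = {ab, abb, ba}
L2 = {aa, aaa, ab, ba, bb}
Checking each string in L1 against L2:
  'ab': in L2? Yes
  'abb': in L2? No
  'ba': in L2? Yes
Intersection = {ab, ba}
|L1 ∩ L2| = 2

2


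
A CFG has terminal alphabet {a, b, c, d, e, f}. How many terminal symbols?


Terminal symbols: a, b, c, d, e, f
Counting each: a (#1), b (#2), c (#3), d (#4), e (#5), f (#6)
Total = 6

6


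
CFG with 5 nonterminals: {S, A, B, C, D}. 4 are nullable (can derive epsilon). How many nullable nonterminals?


Nonterminals: {S, A, B, C, D}
A nonterminal is nullable if it can derive epsilon
Counting nullable nonterminals: 4
Total nullable = 4

4


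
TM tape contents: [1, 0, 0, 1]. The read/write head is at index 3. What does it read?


Tape: [1, 0, 0, 1]
Positions: 0 1 2 3
Values:    1 0 0 1
Head at position 3
tape[3] = 1

1


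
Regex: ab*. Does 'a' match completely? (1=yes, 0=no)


Pattern: ab*
String: 'a'
Pattern requires: exactly one 'a' followed by zero or more 'b's
First char is 'a' -> OK
Rest '': all b's? Yes
Result: 1

1


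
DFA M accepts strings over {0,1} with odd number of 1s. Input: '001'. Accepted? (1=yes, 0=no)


DFA has 2 states: q_even (start, accept=no) and q_odd
Processing string '001' character by character:
  Position 0: read '0', 1-count=0 -> q_even (no change)
  Position 1: read '0', 1-count=0 -> q_even (no change)
  Position 2: read '1', 1-count=1 -> q_odd
Final state: q_odd, total 1s = 1 (odd); the DFA requires an odd count -> accept

1


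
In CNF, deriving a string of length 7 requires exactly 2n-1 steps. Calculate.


Chomsky Normal Form derivation:
String length n = 7
Each step either:
  - Splits a nonterminal into two (n-1 such steps)
  - Converts a nonterminal to terminal (n such steps)
Total = (n-1) + n = 2n - 1
= 2(7) - 1
= 14 - 1
= 13

13


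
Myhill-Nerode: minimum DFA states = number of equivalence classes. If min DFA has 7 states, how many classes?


Myhill-Nerode theorem:
Number of equivalence classes = number of states in minimal DFA
Minimal DFA states = 7
Therefore equivalence classes = 7

7


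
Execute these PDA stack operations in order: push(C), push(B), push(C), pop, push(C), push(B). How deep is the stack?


Tracing stack operations:
  push(C) -> stack = [C], depth=1
  push(B) -> stack = [C,B], depth=2
  push(C) -> stack = [C,B,C], depth=3
  pop -> removed C, stack = [C,B], depth=2
  push(C) -> stack = [C,B,C], depth=3
  push(B) -> stack = [C,B,C,B], depth=4
Final depth = 4

4


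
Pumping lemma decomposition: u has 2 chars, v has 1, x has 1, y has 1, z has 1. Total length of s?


|s| = |u| + |v| + |x| + |y| + |z|
= 2 + 1 + 1 + 1 + 1
= 3 + 1 + 2
= 4 + 2
= 6

6


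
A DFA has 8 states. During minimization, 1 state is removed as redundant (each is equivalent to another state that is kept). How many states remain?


Original DFA: 8 states
Redundant states removed: 1
Minimized states = original - removed
= 8 - 1
= 7

7


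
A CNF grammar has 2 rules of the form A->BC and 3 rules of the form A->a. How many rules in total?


CNF allows two rule forms:
  A -> BC (binary): 2 rules
  A -> a (terminal): 3 rules
Total = 2 + 3 = 5

5


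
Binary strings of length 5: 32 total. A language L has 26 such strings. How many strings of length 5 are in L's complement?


Alphabet: {0,1}
String length: 5
Total strings of length 5 = 2^5 = 32
Strings in L = 26
Complement = total - |L|
= 32 - 26
= 6

6


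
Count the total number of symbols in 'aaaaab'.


String: 'aaaaab'
Counting characters:
  'a' appears 5 time(s)
  'b' appears 1 time(s)
Total length = 5 + 1 = 6

6


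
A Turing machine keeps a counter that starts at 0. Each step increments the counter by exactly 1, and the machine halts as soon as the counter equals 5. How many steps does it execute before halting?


Counter starts at 0. Counting sequence:
  Step 1: counter = 1
  Step 2: counter = 2
  Step 3: counter = 3
  Step 4: counter = 4
  Step 5: counter = 5
Counter reached 5 -> halt
Total steps = 5

5


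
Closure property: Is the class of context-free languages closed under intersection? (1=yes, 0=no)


CFL closure properties:
  Closed under: union, concatenation, Kleene star
  NOT closed under: intersection, complement
Operation 'intersection' is in not-closed list -> No (not closed)

0


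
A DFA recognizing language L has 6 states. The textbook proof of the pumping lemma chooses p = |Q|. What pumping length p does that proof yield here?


Pumping lemma for regular languages (standard proof):
Take p = |Q|, the number of DFA states.
Any string of length >= |Q| passes through |Q|+1 states while reading its first |Q| symbols,
so by pigeonhole some state repeats, giving the loop that can be pumped.
Here |Q| = 6
Therefore the proof uses p = 6

6


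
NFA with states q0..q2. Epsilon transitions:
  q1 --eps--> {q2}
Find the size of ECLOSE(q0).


Starting from q0
Initialize closure = {q0}
q0 has no outgoing epsilon transitions -> nothing to add
Final closure: {q0}
Size = 1

1


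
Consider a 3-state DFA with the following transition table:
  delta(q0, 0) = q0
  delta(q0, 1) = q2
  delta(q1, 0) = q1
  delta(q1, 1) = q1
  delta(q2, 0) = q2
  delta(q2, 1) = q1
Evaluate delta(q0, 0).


Looking up transition function:
delta(q0, 0) in the table
Row: q0, Column: 0
Result: q0

q0


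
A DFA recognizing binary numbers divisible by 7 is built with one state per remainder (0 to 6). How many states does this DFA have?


Divisibility by 7 is tracked via the remainder mod 7: 0, 1, ..., 6
The construction assigns one state to each remainder
Number of remainders = 7

7


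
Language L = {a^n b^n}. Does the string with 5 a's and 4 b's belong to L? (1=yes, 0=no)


Language requires equal numbers of a's and b's
PDA pushes for each 'a', pops for each 'b'
Number of a's = 5
Number of b's = 4
5 != 4 -> Reject

0


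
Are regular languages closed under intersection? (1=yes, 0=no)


Regular languages are closed under:
- Union (DFA product construction)
- Intersection (DFA product construction)
- Complement (swap accept/reject states)
- Concatenation (NFA construction)
- Kleene star (NFA construction)
intersection is in this list
Therefore: closed

1


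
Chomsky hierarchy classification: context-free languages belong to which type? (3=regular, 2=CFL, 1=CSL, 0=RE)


Chomsky hierarchy levels:
  Type 3: Regular (DFA/NFA/regex)
  Type 2: Context-free (PDA)
  Type 1: Context-sensitive
  Type 0: Recursively enumerable (TM)
'context-free' corresponds to Type 2

2


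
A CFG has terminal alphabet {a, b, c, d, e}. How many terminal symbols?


Terminal symbols: a, b, c, d, e
Counting each: a (#1), b (#2), c (#3), d (#4), e (#5)
Total = 5

5


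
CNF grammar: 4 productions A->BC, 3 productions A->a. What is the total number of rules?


CNF allows two rule forms:
  A -> BC (binary): 4 rules
  A -> a (terminal): 3 rules
Total = 4 + 3 = 7

7


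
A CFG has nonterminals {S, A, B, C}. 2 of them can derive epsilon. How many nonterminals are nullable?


Nonterminals: {S, A, B, C}
A nonterminal is nullable if it can derive epsilon
Counting nullable nonterminals: 2
Total nullable = 2

2


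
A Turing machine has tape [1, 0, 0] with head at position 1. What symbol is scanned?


Tape: [1, 0, 0]
Positions: 0 1 2
Values:    1 0 0
Head at position 1
tape[1] = 0

0


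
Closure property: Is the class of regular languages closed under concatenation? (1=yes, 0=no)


Regular languages are closed under all standard operations:
- Union: Yes (product construction)
- Intersection: Yes (product construction)
- Complement: Yes (swap accept/reject)
- Concatenation: Yes (NFA construction)
Operation: concatenation -> Closed

1


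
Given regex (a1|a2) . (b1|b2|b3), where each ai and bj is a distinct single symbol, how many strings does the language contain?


First group: 2 alternatives
Second group: 3 alternatives
Concatenation: each choice from group 1 pairs with each from group 2
Total = 2 x 3 = 6

6


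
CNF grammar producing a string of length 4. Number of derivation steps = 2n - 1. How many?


Chomsky Normal Form derivation:
String length n = 4
Each step either:
  - Splits a nonterminal into two (n-1 such steps)
  - Converts a nonterminal to terminal (n such steps)
Total = (n-1) + n = 2n - 1
= 2(4) - 1
= 8 - 1
= 7

7


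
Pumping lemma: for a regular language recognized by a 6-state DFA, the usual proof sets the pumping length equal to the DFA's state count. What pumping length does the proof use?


Pumping lemma for regular languages (standard proof):
Take p = |Q|, the number of DFA states.
Any string of length >= |Q| passes through |Q|+1 states while reading its first |Q| symbols,
so by pigeonhole some state repeats, giving the loop that can be pumped.
Here |Q| = 6
Therefore the proof uses p = 6

6


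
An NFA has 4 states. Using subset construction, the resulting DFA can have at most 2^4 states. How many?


NFA has 4 states
Subset construction: each DFA state = subset of NFA states
Maximum subsets = 2^4
2^4 = 16

16


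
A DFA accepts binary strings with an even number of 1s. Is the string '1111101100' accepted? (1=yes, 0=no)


DFA has 2 states: q_even (start, accept=yes) and q_odd
Processing string '1111101100' character by character:
  Position 0: read '1', 1-count=1 -> q_odd
  Position 1: read '1', 1-count=2 -> q_even
  Position 2: read '1', 1-count=3 -> q_odd
  Position 3: read '1', 1-count=4 -> q_even
  Position 4: read '1', 1-count=5 -> q_odd
  Position 5: read '0', 1-count=5 -> q_odd (no change)
  Position 6: read '1', 1-count=6 -> q_even
  Position 7: read '1', 1-count=7 -> q_odd
  Position 8: read '0', 1-count=7 -> q_odd (no change)
  Position 9: read '0', 1-count=7 -> q_odd (no change)
Final state: q_odd, total 1s = 7 (odd); the DFA requires an even count -> reject

0


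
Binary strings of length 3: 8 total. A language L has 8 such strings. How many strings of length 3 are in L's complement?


Alphabet: {0,1}
String length: 3
Total strings of length 3 = 2^3 = 8
Strings in L = 8
Complement = total - |L|
= 8 - 8
= 0

0


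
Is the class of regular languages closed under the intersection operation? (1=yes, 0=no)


Regular languages are closed under:
- Union (DFA product construction)
- Intersection (DFA product construction)
- Complement (swap accept/reject states)
- Concatenation (NFA construction)
- Kleene star (NFA construction)
intersection is in this list
Therefore: closed

1


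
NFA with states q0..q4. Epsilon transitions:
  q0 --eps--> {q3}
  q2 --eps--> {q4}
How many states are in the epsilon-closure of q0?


Starting from q0
Initialize closure = {q0}
Follow epsilon from q0 -> add q3
Final closure: {q0, q3}
Size = 2

2


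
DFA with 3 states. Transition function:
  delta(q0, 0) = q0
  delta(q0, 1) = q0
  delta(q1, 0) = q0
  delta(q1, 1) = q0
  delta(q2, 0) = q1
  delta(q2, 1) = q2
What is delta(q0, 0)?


Looking up transition function:
delta(q0, 0) in the table
Row: q0, Column: 0
Result: q0

q0


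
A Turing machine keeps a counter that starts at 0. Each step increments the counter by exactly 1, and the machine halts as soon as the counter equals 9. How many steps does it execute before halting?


Counter starts at 0. Counting sequence:
  Step 1: counter = 1
  Step 2: counter = 2
  Step 3: counter = 3
  Step 4: counter = 4
  Step 5: counter = 5
  Step 6: counter = 6
  ...
  Step 9: counter = 9
Counter reached 9 -> halt
Total steps = 9

9


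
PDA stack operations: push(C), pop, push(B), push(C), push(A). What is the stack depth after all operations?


Tracing stack operations:
  push(C) -> stack = [C], depth=1
  pop -> removed C, stack = [], depth=0
  push(B) -> stack = [B], depth=1
  push(C) -> stack = [B,C], depth=2
  push(A) -> stack = [B,C,A], depth=3
Final depth = 3

3


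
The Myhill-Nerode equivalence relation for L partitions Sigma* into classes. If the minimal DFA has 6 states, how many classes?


Myhill-Nerode theorem:
Number of equivalence classes = number of states in minimal DFA
Minimal DFA states = 6
Therefore equivalence classes = 6

6


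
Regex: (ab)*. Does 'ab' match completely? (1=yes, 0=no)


Pattern: (ab)*
String: 'ab'
Pattern requires: zero or more repetitions of 'ab'
Pairs: ['ab']
All pairs are 'ab'? Yes
Result: 1

1


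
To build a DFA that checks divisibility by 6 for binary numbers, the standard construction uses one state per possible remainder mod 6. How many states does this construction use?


Divisibility by 6 is tracked via the remainder mod 6: 0, 1, ..., 5
The construction assigns one state to each remainder
Number of remainders = 6

6


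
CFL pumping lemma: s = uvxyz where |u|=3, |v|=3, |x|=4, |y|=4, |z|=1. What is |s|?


|s| = |u| + |v| + |x| + |y| + |z|
= 3 + 3 + 4 + 4 + 1
= 6 + 4 + 5
= 10 + 5
= 15

15


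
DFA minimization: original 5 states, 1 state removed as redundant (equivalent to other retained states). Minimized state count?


Original DFA: 5 states
Redundant states removed: 1
Minimized states = original - removed
= 5 - 1
= 4

4


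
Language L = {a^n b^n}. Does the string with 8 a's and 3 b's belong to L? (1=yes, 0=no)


Language requires equal numbers of a's and b's
PDA pushes for each 'a', pops for each 'b'
Number of a's = 8
Number of b's = 3
8 != 3 -> Reject

0


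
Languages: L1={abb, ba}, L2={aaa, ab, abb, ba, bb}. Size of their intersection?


L1 = {abb, ba}
L2 = {aaa, ab, abb, ba, bb}
Checking each string in L1 against L2:
  'abb': in L2? Yes
  'ba': in L2? Yes
Intersection = {abb, ba}
|L1 ∩ L2| = 2

2


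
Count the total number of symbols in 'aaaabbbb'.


String: 'aaaabbbb'
Counting characters:
  'a' appears 4 time(s)
  'b' appears 4 time(s)
Total length = 4 + 4 = 8

8


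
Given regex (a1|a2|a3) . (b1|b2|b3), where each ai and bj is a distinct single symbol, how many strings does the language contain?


First group: 3 alternatives
Second group: 3 alternatives
Concatenation: each choice from group 1 pairs with each from group 2
Total = 3 x 3 = 9

9


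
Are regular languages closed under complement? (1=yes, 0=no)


Regular languages are closed under all standard operations:
- Union: Yes (product construction)
- Intersection: Yes (product construction)
- Complement: Yes (swap accept/reject)
- Concatenation: Yes (NFA construction)
Operation: complement -> Closed

1


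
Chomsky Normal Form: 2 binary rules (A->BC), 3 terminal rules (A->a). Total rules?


CNF allows two rule forms:
  A -> BC (binary): 2 rules
  A -> a (terminal): 3 rules
Total = 2 + 3 = 5

5


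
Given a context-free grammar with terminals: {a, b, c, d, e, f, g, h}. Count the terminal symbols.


Terminal symbols: a, b, c, d, e, f, g, h
Counting each: a (#1), b (#2), c (#3), d (#4), e (#5), f (#6), g (#7), h (#8)
Total = 8

8


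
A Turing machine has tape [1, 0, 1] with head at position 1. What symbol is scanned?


Tape: [1, 0, 1]
Positions: 0 1 2
Values:    1 0 1
Head at position 1
tape[1] = 0

0


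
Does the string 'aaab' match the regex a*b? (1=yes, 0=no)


Pattern: a*b
String: 'aaab'
Pattern requires: zero or more 'a's followed by exactly one 'b'
Found 3 leading 'a's
Remaining: 'b'
Remaining is exactly 'b' -> match
Result: 1

1


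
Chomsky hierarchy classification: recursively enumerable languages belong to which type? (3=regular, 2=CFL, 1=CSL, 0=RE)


Chomsky hierarchy levels:
  Type 3: Regular (DFA/NFA/regex)
  Type 2: Context-free (PDA)
  Type 1: Context-sensitive
  Type 0: Recursively enumerable (TM)
'recursively enumerable' corresponds to Type 0

0


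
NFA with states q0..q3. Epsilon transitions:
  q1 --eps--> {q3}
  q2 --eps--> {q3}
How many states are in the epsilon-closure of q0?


Starting from q0
Initialize closure = {q0}
q0 has no outgoing epsilon transitions -> nothing to add
Final closure: {q0}
Size = 1

1


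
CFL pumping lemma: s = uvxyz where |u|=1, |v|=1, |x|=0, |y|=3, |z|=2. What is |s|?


|s| = |u| + |v| + |x| + |y| + |z|
= 1 + 1 + 0 + 3 + 2
= 2 + 0 + 5
= 2 + 5
= 7

7


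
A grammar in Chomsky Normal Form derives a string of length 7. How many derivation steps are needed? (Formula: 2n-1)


Chomsky Normal Form derivation:
String length n = 7
Each step either:
  - Splits a nonterminal into two (n-1 such steps)
  - Converts a nonterminal to terminal (n such steps)
Total = (n-1) + n = 2n - 1
= 2(7) - 1
= 14 - 1
= 13

13


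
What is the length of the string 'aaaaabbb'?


String: 'aaaaabbb'
Counting characters:
  'a' appears 5 time(s)
  'b' appears 3 time(s)
Total length = 5 + 3 = 8

8


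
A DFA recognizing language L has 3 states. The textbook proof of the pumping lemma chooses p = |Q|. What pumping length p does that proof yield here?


Pumping lemma for regular languages (standard proof):
Take p = |Q|, the number of DFA states.
Any string of length >= |Q| passes through |Q|+1 states while reading its first |Q| symbols,
so by pigeonhole some state repeats, giving the loop that can be pumped.
Here |Q| = 3
Therefore the proof uses p = 3

3


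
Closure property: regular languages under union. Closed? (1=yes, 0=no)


Regular languages are closed under:
- Union (DFA product construction)
- Intersection (DFA product construction)
- Complement (swap accept/reject states)
- Concatenation (NFA construction)
- Kleene star (NFA construction)
union is in this list
Therefore: closed

1


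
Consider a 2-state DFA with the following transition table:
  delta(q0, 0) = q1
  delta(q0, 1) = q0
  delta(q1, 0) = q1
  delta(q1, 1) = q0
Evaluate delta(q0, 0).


Looking up transition function:
delta(q0, 0) in the table
Row: q0, Column: 0
Result: q1

q1


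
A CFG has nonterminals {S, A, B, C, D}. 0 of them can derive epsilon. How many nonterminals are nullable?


Nonterminals: {S, A, B, C, D}
A nonterminal is nullable if it can derive epsilon
Counting nullable nonterminals: 0
Total nullable = 0

0


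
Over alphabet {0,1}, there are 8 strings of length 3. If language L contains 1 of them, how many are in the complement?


Alphabet: {0,1}
String length: 3
Total strings of length 3 = 2^3 = 8
Strings in L = 1
Complement = total - |L|
= 8 - 1
= 7

7


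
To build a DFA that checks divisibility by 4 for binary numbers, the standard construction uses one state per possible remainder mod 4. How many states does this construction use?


Divisibility by 4 is tracked via the remainder mod 4: 0, 1, ..., 3
The construction assigns one state to each remainder
Number of remainders = 4

4


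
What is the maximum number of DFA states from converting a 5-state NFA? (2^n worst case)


NFA has 5 states
Subset construction: each DFA state = subset of NFA states
Maximum subsets = 2^5
2^5 = 32

32


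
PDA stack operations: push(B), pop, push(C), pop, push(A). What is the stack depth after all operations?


Tracing stack operations:
  push(B) -> stack = [B], depth=1
  pop -> removed B, stack = [], depth=0
  push(C) -> stack = [C], depth=1
  pop -> removed C, stack = [], depth=0
  push(A) -> stack = [A], depth=1
Final depth = 1

1


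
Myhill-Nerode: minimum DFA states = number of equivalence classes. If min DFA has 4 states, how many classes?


Myhill-Nerode theorem:
Number of equivalence classes = number of states in minimal DFA
Minimal DFA states = 4
Therefore equivalence classes = 4

4


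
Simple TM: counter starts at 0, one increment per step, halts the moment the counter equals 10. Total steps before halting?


Counter starts at 0. Counting sequence:
  Step 1: counter = 1
  Step 2: counter = 2
  Step 3: counter = 3
  Step 4: counter = 4
  Step 5: counter = 5
  Step 6: counter = 6
  ...
  Step 10: counter = 10
Counter reached 10 -> halt
Total steps = 10

10


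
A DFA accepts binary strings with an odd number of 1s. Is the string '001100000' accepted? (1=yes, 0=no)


DFA has 2 states: q_even (start, accept=no) and q_odd
Processing string '001100000' character by character:
  Position 0: read '0', 1-count=0 -> q_even (no change)
  Position 1: read '0', 1-count=0 -> q_even (no change)
  Position 2: read '1', 1-count=1 -> q_odd
  Position 3: read '1', 1-count=2 -> q_even
  Position 4: read '0', 1-count=2 -> q_even (no change)
  Position 5: read '0', 1-count=2 -> q_even (no change)
  Position 6: read '0', 1-count=2 -> q_even (no change)
  Position 7: read '0', 1-count=2 -> q_even (no change)
  Position 8: read '0', 1-count=2 -> q_even (no change)
Final state: q_even, total 1s = 2 (even); the DFA requires an odd count -> reject

0


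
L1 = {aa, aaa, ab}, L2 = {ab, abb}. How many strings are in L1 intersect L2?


L1 = {aa, aaa, ab}
L2 = {ab, abb}
Checking each string in L1 against L2:
  'aa': in L2? No
  'aaa': in L2? No
  'ab': in L2? Yes
Intersection = {ab}
|L1 ∩ L2| = 1

1


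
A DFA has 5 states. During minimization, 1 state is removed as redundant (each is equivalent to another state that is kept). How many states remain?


Original DFA: 5 states
Redundant states removed: 1
Minimized states = original - removed
= 5 - 1
= 4

4


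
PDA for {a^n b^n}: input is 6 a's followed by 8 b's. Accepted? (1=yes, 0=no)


Language requires equal numbers of a's and b's
PDA pushes for each 'a', pops for each 'b'
Number of a's = 6
Number of b's = 8
6 != 8 -> Reject

0


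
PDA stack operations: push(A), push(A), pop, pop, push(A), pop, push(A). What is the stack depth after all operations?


Tracing stack operations:
  push(A) -> stack = [A], depth=1
  push(A) -> stack = [A,A], depth=2
  pop -> removed A, stack = [A], depth=1
  pop -> removed A, stack = [], depth=0
  push(A) -> stack = [A], depth=1
  pop -> removed A, stack = [], depth=0
  push(A) -> stack = [A], depth=1
Final depth = 1

1


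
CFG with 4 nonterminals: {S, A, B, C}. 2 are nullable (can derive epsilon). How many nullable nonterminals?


Nonterminals: {S, A, B, C}
A nonterminal is nullable if it can derive epsilon
Counting nullable nonterminals: 2
Total nullable = 2

2


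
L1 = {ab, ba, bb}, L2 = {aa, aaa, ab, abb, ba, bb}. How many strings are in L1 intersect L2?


L1 = {ab, ba, bb}
L2 = {aa, aaa, ab, abb, ba, bb}
Checking each string in L1 against L2:
  'ab': in L2? Yes
  'ba': in L2? Yes
  'bb': in L2? Yes
Intersection = {ab, ba, bb}
|L1 ∩ L2| = 3

3


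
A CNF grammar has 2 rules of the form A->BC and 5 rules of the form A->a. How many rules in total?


CNF allows two rule forms:
  A -> BC (binary): 2 rules
  A -> a (terminal): 5 rules
Total = 2 + 5 = 7

7


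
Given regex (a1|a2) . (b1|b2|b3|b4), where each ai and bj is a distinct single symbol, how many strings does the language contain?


First group: 2 alternatives
Second group: 4 alternatives
Concatenation: each choice from group 1 pairs with each from group 2
Total = 2 x 4 = 8

8


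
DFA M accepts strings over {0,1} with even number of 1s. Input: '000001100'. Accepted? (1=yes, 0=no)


DFA has 2 states: q_even (start, accept=yes) and q_odd
Processing string '000001100' character by character:
  Position 0: read '0', 1-count=0 -> q_even (no change)
  Position 1: read '0', 1-count=0 -> q_even (no change)
  Position 2: read '0', 1-count=0 -> q_even (no change)
  Position 3: read '0', 1-count=0 -> q_even (no change)
  Position 4: read '0', 1-count=0 -> q_even (no change)
  Position 5: read '1', 1-count=1 -> q_odd
  Position 6: read '1', 1-count=2 -> q_even
  Position 7: read '0', 1-count=2 -> q_even (no change)
  Position 8: read '0', 1-count=2 -> q_even (no change)
Final state: q_even, total 1s = 2 (even); the DFA requires an even count -> accept

1


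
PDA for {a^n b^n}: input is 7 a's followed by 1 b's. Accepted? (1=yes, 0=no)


Language requires equal numbers of a's and b's
PDA pushes for each 'a', pops for each 'b'
Number of a's = 7
Number of b's = 1
7 != 1 -> Reject

0


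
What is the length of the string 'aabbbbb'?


String: 'aabbbbb'
Counting characters:
  'a' appears 2 time(s)
  'b' appears 5 time(s)
Total length = 2 + 5 = 7

7


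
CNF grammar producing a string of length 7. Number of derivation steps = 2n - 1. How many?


Chomsky Normal Form derivation:
String length n = 7
Each step either:
  - Splits a nonterminal into two (n-1 such steps)
  - Converts a nonterminal to terminal (n such steps)
Total = (n-1) + n = 2n - 1
= 2(7) - 1
= 14 - 1
= 13

13


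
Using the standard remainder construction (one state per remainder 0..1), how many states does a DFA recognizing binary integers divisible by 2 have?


Divisibility by 2 is tracked via the remainder mod 2: 0, 1, ..., 1
The construction assigns one state to each remainder
Number of remainders = 2

2


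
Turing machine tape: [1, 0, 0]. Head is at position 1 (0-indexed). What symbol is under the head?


Tape: [1, 0, 0]
Positions: 0 1 2
Values:    1 0 0
Head at position 1
tape[1] = 0

0


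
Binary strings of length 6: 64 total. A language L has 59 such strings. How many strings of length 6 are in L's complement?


Alphabet: {0,1}
String length: 6
Total strings of length 6 = 2^6 = 64
Strings in L = 59
Complement = total - |L|
= 64 - 59
= 5

5


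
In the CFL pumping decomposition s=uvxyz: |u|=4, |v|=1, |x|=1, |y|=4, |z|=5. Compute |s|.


|s| = |u| + |v| + |x| + |y| + |z|
= 4 + 1 + 1 + 4 + 5
= 5 + 1 + 9
= 6 + 9
= 15

15


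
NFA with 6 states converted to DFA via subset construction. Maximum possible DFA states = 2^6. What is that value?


NFA has 6 states
Subset construction: each DFA state = subset of NFA states
Maximum subsets = 2^6
2^6 = 64

64


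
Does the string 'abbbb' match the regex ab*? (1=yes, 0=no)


Pattern: ab*
String: 'abbbb'
Pattern requires: exactly one 'a' followed by zero or more 'b's
First char is 'a' -> OK
Rest 'bbbb': all b's? Yes
Result: 1

1


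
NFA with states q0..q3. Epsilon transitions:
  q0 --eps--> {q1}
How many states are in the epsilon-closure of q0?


Starting from q0
Initialize closure = {q0}
Follow epsilon from q0 -> add q1
Final closure: {q0, q1}
Size = 2

2


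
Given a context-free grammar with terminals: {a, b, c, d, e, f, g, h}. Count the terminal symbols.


Terminal symbols: a, b, c, d, e, f, g, h
Counting each: a (#1), b (#2), c (#3), d (#4), e (#5), f (#6), g (#7), h (#8)
Total = 8

8


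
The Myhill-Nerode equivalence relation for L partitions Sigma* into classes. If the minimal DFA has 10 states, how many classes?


Myhill-Nerode theorem:
Number of equivalence classes = number of states in minimal DFA
Minimal DFA states = 10
Therefore equivalence classes = 10

10


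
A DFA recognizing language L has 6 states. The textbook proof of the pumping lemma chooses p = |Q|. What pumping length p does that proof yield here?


Pumping lemma for regular languages (standard proof):
Take p = |Q|, the number of DFA states.
Any string of length >= |Q| passes through |Q|+1 states while reading its first |Q| symbols,
so by pigeonhole some state repeats, giving the loop that can be pumped.
Here |Q| = 6
Therefore the proof uses p = 6

6


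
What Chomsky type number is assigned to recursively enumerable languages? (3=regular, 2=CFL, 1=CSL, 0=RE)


Chomsky hierarchy levels:
  Type 3: Regular (DFA/NFA/regex)
  Type 2: Context-free (PDA)
  Type 1: Context-sensitive
  Type 0: Recursively enumerable (TM)
'recursively enumerable' corresponds to Type 0

0


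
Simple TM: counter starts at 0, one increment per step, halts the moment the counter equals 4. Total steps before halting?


Counter starts at 0. Counting sequence:
  Step 1: counter = 1
  Step 2: counter = 2
  Step 3: counter = 3
  Step 4: counter = 4
Counter reached 4 -> halt
Total steps = 4

4


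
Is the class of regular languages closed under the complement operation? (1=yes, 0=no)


Regular languages are closed under:
- Union (DFA product construction)
- Intersection (DFA product construction)
- Complement (swap accept/reject states)
- Concatenation (NFA construction)
- Kleene star (NFA construction)
complement is in this list
Therefore: closed

1


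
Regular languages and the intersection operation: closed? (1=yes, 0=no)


Regular languages are closed under all standard operations:
- Union: Yes (product construction)
- Intersection: Yes (product construction)
- Complement: Yes (swap accept/reject)
- Concatenation: Yes (NFA construction)
Operation: intersection -> Closed

1


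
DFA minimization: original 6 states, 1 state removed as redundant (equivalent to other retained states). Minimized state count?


Original DFA: 6 states
Redundant states removed: 1
Minimized states = original - removed
= 6 - 1
= 5

5


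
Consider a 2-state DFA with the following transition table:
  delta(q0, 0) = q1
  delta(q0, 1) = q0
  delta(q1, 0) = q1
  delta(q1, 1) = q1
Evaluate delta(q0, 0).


Looking up transition function:
delta(q0, 0) in the table
Row: q0, Column: 0
Result: q1

q1


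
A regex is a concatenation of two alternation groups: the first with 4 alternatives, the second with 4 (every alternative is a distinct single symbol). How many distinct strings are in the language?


First group: 4 alternatives
Second group: 4 alternatives
Concatenation: each choice from group 1 pairs with each from group 2
Total = 4 x 4 = 16

16


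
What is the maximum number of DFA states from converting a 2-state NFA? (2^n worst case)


NFA has 2 states
Subset construction: each DFA state = subset of NFA states
Maximum subsets = 2^2
2^2 = 4

4


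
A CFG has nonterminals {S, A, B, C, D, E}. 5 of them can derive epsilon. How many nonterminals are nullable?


Nonterminals: {S, A, B, C, D, E}
A nonterminal is nullable if it can derive epsilon
Counting nullable nonterminals: 5
Total nullable = 5

5


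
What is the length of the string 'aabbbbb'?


String: 'aabbbbb'
Counting characters:
  'a' appears 2 time(s)
  'b' appears 5 time(s)
Total length = 2 + 5 = 7

7


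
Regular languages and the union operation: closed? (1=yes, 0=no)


Regular languages are closed under all standard operations:
- Union: Yes (product construction)
- Intersection: Yes (product construction)
- Complement: Yes (swap accept/reject)
- Concatenation: Yes (NFA construction)
Operation: union -> Closed

1


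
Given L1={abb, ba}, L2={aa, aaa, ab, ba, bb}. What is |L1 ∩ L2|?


L1 = {abb, ba}
L2 = {aa, aaa, ab, ba, bb}
Checking each string in L1 against L2:
  'abb': in L2? No
  'ba': in L2? Yes
Intersection = {ba}
|L1 ∩ L2| = 1

1


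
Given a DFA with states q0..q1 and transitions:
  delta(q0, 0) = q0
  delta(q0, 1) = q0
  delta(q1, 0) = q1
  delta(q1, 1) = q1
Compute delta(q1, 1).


Looking up transition function:
delta(q1, 1) in the table
Row: q1, Column: 1
Result: q1

q1


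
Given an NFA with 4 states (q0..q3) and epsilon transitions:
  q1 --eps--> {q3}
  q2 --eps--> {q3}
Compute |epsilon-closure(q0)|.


Starting from q0
Initialize closure = {q0}
q0 has no outgoing epsilon transitions -> nothing to add
Final closure: {q0}
Size = 1

1


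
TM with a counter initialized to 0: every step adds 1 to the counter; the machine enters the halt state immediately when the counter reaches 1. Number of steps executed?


Counter starts at 0. Counting sequence:
  Step 1: counter = 1
Counter reached 1 -> halt
Total steps = 1

1


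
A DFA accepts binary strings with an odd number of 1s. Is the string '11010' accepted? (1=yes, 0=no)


DFA has 2 states: q_even (start, accept=no) and q_odd
Processing string '11010' character by character:
  Position 0: read '1', 1-count=1 -> q_odd
  Position 1: read '1', 1-count=2 -> q_even
  Position 2: read '0', 1-count=2 -> q_even (no change)
  Position 3: read '1', 1-count=3 -> q_odd
  Position 4: read '0', 1-count=3 -> q_odd (no change)
Final state: q_odd, total 1s = 3 (odd); the DFA requires an odd count -> accept

1


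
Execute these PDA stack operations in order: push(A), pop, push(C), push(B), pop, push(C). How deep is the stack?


Tracing stack operations:
  push(A) -> stack = [A], depth=1
  pop -> removed A, stack = [], depth=0
  push(C) -> stack = [C], depth=1
  push(B) -> stack = [C,B], depth=2
  pop -> removed B, stack = [C], depth=1
  push(C) -> stack = [C,C], depth=2
Final depth = 2

2


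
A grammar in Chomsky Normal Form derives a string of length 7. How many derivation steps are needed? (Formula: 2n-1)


Chomsky Normal Form derivation:
String length n = 7
Each step either:
  - Splits a nonterminal into two (n-1 such steps)
  - Converts a nonterminal to terminal (n such steps)
Total = (n-1) + n = 2n - 1
= 2(7) - 1
= 14 - 1
= 13

13


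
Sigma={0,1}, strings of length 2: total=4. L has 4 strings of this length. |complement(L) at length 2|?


Alphabet: {0,1}
String length: 2
Total strings of length 2 = 2^2 = 4
Strings in L = 4
Complement = total - |L|
= 4 - 4
= 0

0


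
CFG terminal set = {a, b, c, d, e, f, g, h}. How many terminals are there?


Terminal symbols: a, b, c, d, e, f, g, h
Counting each: a (#1), b (#2), c (#3), d (#4), e (#5), f (#6), g (#7), h (#8)
Total = 8

8


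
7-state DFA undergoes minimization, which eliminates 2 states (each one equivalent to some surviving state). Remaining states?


Original DFA: 7 states
Redundant states removed: 2
Minimized states = original - removed
= 7 - 2
= 5

5


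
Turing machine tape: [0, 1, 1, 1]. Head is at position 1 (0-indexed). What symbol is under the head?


Tape: [0, 1, 1, 1]
Positions: 0 1 2 3
Values:    0 1 1 1
Head at position 1
tape[1] = 1

1


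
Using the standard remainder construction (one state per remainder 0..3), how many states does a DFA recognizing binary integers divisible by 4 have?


Divisibility by 4 is tracked via the remainder mod 4: 0, 1, ..., 3
The construction assigns one state to each remainder
Number of remainders = 4

4


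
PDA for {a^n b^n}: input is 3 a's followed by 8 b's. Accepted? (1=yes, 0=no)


Language requires equal numbers of a's and b's
PDA pushes for each 'a', pops for each 'b'
Number of a's = 3
Number of b's = 8
3 != 8 -> Reject

0


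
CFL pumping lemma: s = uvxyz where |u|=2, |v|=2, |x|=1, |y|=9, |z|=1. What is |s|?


|s| = |u| + |v| + |x| + |y| + |z|
= 2 + 2 + 1 + 9 + 1
= 4 + 1 + 10
= 5 + 10
= 15

15


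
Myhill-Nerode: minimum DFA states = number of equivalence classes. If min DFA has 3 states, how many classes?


Myhill-Nerode theorem:
Number of equivalence classes = number of states in minimal DFA
Minimal DFA states = 3
Therefore equivalence classes = 3

3


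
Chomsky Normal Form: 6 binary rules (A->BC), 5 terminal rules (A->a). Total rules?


CNF allows two rule forms:
  A -> BC (binary): 6 rules
  A -> a (terminal): 5 rules
Total = 6 + 5 = 11

11


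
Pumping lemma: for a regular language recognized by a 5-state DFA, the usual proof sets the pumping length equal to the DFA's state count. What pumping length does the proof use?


Pumping lemma for regular languages (standard proof):
Take p = |Q|, the number of DFA states.
Any string of length >= |Q| passes through |Q|+1 states while reading its first |Q| symbols,
so by pigeonhole some state repeats, giving the loop that can be pumped.
Here |Q| = 5
Therefore the proof uses p = 5

5
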